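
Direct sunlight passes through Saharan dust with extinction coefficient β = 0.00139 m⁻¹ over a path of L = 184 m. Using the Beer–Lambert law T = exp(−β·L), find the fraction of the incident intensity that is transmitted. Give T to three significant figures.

0.774

τ = β·L = 0.00139 × 184 = 0.2558.
T = exp(−0.2558) = 0.7743.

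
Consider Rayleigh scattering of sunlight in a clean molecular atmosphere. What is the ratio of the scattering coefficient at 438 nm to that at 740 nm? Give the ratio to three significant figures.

Rayleigh scattering ∝ λ⁻⁴, so the ratio of coefficients is the inverse fourth power of the wavelength ratio.
σ(438)/σ(740) = (740/438)⁴ = (1.6895)⁴ = 8.148.

8.15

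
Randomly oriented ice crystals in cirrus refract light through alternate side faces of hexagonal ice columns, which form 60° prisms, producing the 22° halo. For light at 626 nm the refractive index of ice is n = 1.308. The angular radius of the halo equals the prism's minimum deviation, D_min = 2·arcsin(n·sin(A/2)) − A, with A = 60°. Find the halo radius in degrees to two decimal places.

21.69°

n·sin(A/2) = 1.308 × sin 30° = 1.308 × 0.5000 = 0.6540.
D_min = 2·arcsin(0.6540) − 60° = 2 × 40.844° − 60° = 21.688°.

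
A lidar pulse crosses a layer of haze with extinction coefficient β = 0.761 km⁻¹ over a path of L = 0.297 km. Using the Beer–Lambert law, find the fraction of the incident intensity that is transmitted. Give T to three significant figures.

τ = β·L = 0.761 × 0.297 = 0.2260.
T = exp(−0.2260) = 0.7977.

0.798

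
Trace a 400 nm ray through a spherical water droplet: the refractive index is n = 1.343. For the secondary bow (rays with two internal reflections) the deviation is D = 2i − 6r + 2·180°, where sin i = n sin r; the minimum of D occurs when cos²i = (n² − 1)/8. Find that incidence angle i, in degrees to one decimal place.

71.5°

cos²i = (1.343² − 1)/8 = (1.80365 − 1)/8 = 0.10046.
cos i = 0.31695, so i = 71.522°.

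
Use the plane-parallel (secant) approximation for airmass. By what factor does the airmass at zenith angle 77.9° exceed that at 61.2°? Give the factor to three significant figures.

2.30

X(77.9°)/X(61.2°) = sec 77.9° / sec 61.2° = cos 61.2° / cos 77.9° = 0.4818/0.2096 = 2.2982.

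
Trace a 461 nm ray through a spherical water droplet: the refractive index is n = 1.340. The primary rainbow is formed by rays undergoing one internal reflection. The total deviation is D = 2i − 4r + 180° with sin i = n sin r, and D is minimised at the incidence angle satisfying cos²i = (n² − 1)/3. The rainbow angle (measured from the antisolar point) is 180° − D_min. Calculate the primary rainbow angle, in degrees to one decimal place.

41.1°

cos²i = (1.79560 − 1)/3 = 0.26520; i = arccos(0.51498) = 59.004°.
sin r = sin 59.004°/1.340 = 0.63971; r = 39.770°.
D_min = 2·59.004° − 4·39.770° + 180° = 138.929°.
Rainbow angle = 180° − D_min = 41.071°.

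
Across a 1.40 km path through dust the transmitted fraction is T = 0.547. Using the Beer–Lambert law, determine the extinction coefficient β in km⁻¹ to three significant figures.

Beer–Lambert: T = exp(−βL) ⇒ β = −ln(T)/L = −ln(0.547)/1.40 = 0.6033/1.40 = 0.4309 km⁻¹.

0.431 km⁻¹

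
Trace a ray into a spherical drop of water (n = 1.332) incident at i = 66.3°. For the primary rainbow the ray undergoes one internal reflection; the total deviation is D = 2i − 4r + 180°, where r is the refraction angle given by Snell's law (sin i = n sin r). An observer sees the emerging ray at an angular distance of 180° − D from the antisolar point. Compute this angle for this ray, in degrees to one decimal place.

41.1°

sin r = sin 66.3° / 1.332 = 0.9157/1.332 = 0.6874; r = 43.43°.
D = 2·66.3° − 4·43.43° + 180° = 132.60° − 173.71° + 180° = 138.89°.
Angle from antisolar point = 180° − D = 41.11°.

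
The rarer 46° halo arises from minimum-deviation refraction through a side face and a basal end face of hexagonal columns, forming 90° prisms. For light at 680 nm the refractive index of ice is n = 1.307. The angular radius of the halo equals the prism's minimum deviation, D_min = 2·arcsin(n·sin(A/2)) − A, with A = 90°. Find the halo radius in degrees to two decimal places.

45.09°

n·sin(A/2) = 1.307 × sin 45° = 1.307 × 0.7071 = 0.9242.
D_min = 2·arcsin(0.9242) − 90° = 2 × 67.546° − 90° = 45.093°.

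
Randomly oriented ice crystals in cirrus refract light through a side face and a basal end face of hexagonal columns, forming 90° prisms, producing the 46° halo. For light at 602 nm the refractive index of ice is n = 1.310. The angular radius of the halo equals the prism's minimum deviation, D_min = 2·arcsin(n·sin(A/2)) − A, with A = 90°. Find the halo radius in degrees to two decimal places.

45.73°

n·sin(A/2) = 1.310 × sin 45° = 1.310 × 0.7071 = 0.9263.
D_min = 2·arcsin(0.9263) − 90° = 2 × 67.867° − 90° = 45.733°.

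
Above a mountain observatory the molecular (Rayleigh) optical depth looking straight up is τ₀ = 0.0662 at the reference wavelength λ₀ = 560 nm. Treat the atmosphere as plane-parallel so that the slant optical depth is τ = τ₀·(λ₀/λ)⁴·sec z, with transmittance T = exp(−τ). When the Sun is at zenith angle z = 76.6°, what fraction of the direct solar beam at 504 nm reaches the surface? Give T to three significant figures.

0.647

sec 76.6° = 4.3150.
τ = 0.0662 × (560/504)⁴ × 4.3150 = 0.0662 × 1.5242 × 4.3150 = 0.4354.
T = exp(−0.4354) = 0.6470.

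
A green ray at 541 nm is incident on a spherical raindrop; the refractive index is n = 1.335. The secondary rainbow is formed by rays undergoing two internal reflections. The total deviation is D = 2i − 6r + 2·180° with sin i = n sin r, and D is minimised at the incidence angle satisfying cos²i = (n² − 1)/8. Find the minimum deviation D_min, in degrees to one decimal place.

231.4°

cos²i = (1.78222 − 1)/8 = 0.09778; i = arccos(0.31269) = 71.778°.
sin r = sin 71.778°/1.335 = 0.71150; r = 45.357°.
D_min = 2·71.778° − 6·45.357° + 360° = 231.414°.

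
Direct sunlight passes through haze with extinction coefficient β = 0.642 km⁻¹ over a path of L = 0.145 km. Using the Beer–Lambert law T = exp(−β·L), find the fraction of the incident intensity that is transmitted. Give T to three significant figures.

τ = β·L = 0.642 × 0.145 = 0.0931.
T = exp(−0.0931) = 0.9111.

0.911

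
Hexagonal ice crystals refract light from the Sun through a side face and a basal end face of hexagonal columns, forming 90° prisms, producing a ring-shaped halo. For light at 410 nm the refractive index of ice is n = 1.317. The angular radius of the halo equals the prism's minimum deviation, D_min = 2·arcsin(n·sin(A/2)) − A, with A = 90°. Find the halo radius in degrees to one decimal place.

47.3°

n·sin(A/2) = 1.317 × sin 45° = 1.317 × 0.7071 = 0.9313.
D_min = 2·arcsin(0.9313) − 90° = 2 × 68.632° − 90° = 47.264°.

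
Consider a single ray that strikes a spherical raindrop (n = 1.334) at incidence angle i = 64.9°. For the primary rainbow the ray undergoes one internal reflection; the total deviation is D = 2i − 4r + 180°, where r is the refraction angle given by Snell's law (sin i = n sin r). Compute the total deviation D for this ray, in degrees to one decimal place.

138.8°

sin r = sin 64.9° / 1.334 = 0.9056/1.334 = 0.6788; r = 42.75°.
D = 2·64.9° − 4·42.75° + 180° = 129.80° − 171.01° + 180° = 138.79°.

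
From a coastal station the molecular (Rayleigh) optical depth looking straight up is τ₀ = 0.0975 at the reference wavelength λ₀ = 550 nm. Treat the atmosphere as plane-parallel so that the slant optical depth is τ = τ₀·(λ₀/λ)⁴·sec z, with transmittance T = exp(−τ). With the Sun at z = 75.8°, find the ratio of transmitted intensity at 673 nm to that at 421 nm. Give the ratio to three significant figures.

Airmass: sec 75.8° = 4.0765.
τ(673 nm) = 0.0975 × (550/673)⁴ × 4.0765 = 0.0975 × 0.4461 × 4.0765 = 0.1773.
τ(421 nm) = 0.0975 × (550/421)⁴ × 4.0765 = 0.0975 × 2.9129 × 4.0765 = 1.1578.
T(673)/T(421) = exp(τ_B − τ_A) = exp(0.9805) = 2.6657.

2.67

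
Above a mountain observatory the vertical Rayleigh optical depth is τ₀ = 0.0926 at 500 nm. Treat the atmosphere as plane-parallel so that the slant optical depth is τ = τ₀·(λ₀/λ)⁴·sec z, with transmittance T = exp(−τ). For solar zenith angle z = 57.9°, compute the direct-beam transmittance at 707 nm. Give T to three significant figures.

sec 57.9° = 1.8818.
τ = 0.0926 × (500/707)⁴ × 1.8818 = 0.0926 × 0.2502 × 1.8818 = 0.0436.
T = exp(−0.0436) = 0.9573.

0.957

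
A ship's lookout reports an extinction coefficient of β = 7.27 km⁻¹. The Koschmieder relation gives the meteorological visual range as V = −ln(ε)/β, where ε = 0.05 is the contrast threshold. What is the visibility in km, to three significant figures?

V = −ln(0.05) / 7.27 = 2.996 / 7.27 = 0.4121 km.

0.412 km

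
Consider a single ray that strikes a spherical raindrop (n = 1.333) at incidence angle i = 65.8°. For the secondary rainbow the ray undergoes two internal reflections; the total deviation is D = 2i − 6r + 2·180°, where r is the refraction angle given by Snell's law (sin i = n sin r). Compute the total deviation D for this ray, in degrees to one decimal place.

sin r = sin 65.8° / 1.333 = 0.9121/1.333 = 0.6843; r = 43.18°.
D = 2·65.8° − 6·43.18° + 2·180° = 131.60° − 259.07° + 360° = 232.53°.

232.5°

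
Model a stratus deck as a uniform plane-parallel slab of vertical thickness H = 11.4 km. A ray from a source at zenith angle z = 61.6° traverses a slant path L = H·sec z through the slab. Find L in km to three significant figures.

24.0 km

sec z = 1/cos 61.6° = 2.1025.
L = 11.4 × 2.1025 = 23.969 km.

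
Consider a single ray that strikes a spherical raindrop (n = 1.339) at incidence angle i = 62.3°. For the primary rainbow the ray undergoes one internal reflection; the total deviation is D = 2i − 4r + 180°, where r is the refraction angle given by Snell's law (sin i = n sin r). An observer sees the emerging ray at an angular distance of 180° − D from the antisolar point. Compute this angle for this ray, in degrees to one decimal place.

sin r = sin 62.3° / 1.339 = 0.8854/1.339 = 0.6612; r = 41.39°.
D = 2·62.3° − 4·41.39° + 180° = 124.60° − 165.58° + 180° = 139.02°.
Angle from antisolar point = 180° − D = 40.98°.

41.0°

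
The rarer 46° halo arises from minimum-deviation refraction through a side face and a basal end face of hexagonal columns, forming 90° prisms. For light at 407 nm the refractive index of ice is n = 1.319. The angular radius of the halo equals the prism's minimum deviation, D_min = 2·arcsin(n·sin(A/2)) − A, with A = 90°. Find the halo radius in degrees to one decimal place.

47.7°

n·sin(A/2) = 1.319 × sin 45° = 1.319 × 0.7071 = 0.9327.
D_min = 2·arcsin(0.9327) − 90° = 2 × 68.856° − 90° = 47.711°.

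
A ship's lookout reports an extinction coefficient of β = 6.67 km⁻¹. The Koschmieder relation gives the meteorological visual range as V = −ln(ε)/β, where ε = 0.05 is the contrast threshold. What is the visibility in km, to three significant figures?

0.449 km

V = −ln(0.05) / 6.67 = 2.996 / 6.67 = 0.4491 km.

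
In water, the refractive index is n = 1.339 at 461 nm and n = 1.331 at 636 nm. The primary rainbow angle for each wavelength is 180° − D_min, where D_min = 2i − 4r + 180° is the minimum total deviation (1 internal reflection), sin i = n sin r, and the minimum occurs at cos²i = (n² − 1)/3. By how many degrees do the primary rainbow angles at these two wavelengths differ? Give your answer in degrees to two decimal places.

1.16°

At 461 nm (n = 1.339): cos²i = 0.26431 → i = 59.062°, r = 39.834°, D_min = 138.786°, rainbow angle = 41.214°.
At 636 nm (n = 1.331): cos²i = 0.25719 → i = 59.527°, r = 40.356°, D_min = 137.630°, rainbow angle = 42.370°.
Angular width = |41.214° − 42.370°| = 1.156°.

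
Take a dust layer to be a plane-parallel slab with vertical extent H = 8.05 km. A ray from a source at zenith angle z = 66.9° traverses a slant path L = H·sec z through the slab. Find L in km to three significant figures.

sec z = 1/cos 66.9° = 2.5488.
L = 8.05 × 2.5488 = 20.518 km.

20.5 km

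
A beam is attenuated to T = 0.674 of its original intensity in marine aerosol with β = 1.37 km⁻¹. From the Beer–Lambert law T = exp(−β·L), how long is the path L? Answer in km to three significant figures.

Beer–Lambert: T = exp(−βL) ⇒ L = −ln(T)/β = −ln(0.674)/1.37 = 0.3945/1.37 = 0.288 km.

0.288 km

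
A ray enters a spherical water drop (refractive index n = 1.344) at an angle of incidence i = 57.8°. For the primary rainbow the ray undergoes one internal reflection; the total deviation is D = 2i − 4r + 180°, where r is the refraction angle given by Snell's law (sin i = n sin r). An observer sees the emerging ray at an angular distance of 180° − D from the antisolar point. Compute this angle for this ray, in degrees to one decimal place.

sin r = sin 57.8° / 1.344 = 0.8462/1.344 = 0.6296; r = 39.02°.
D = 2·57.8° − 4·39.02° + 180° = 115.60° − 156.08° + 180° = 139.52°.
Angle from antisolar point = 180° − D = 40.48°.

40.5°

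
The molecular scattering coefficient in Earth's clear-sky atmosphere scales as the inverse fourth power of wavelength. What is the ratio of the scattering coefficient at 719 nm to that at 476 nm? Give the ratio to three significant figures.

Rayleigh scattering ∝ λ⁻⁴, so the ratio of coefficients is the inverse fourth power of the wavelength ratio.
σ(719)/σ(476) = (476/719)⁴ = (0.6620)⁴ = 0.1921.

0.192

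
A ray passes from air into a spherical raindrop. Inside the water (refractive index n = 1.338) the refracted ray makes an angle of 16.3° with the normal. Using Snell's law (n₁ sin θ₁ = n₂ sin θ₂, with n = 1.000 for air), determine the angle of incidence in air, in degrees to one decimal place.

Snell: sin θ_i = n · sin θ_r = 1.338 × sin 16.3° = 1.338 × 0.2807 = 0.3755.
θ_i = arcsin(0.3755) = 22.06°.

22.1°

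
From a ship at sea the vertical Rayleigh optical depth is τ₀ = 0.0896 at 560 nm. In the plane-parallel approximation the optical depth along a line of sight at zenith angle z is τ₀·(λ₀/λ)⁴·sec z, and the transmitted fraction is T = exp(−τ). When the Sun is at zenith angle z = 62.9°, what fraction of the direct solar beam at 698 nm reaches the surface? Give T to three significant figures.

sec 62.9° = 2.1952.
τ = 0.0896 × (560/698)⁴ × 2.1952 = 0.0896 × 0.4143 × 2.1952 = 0.0815.
T = exp(−0.0815) = 0.9217.

0.922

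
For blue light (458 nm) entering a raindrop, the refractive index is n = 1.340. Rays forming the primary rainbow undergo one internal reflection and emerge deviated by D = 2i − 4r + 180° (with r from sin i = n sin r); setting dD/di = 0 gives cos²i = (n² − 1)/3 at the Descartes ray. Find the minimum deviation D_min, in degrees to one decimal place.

cos²i = (1.79560 − 1)/3 = 0.26520; i = arccos(0.51498) = 59.004°.
sin r = sin 59.004°/1.340 = 0.63971; r = 39.770°.
D_min = 2·59.004° − 4·39.770° + 180° = 138.929°.

138.9°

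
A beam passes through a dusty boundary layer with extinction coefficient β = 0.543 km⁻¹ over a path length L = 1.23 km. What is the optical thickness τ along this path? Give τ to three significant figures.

0.668

τ = β·L = 0.543 × 1.23 = 0.6679.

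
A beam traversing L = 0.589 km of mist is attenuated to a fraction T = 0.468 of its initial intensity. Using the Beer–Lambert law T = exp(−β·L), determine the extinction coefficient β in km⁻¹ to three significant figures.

1.29 km⁻¹

Beer–Lambert: T = exp(−βL) ⇒ β = −ln(T)/L = −ln(0.468)/0.589 = 0.7593/0.589 = 1.289 km⁻¹.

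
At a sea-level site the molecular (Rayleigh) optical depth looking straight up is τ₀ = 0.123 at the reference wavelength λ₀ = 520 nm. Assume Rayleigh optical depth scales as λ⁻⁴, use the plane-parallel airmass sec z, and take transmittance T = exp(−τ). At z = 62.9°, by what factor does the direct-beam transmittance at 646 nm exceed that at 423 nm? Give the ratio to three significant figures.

1.65

Airmass: sec 62.9° = 2.1952.
τ(646 nm) = 0.123 × (520/646)⁴ × 2.1952 = 0.123 × 0.4198 × 2.1952 = 0.1134.
τ(423 nm) = 0.123 × (520/423)⁴ × 2.1952 = 0.123 × 2.2838 × 2.1952 = 0.6166.
T(646)/T(423) = exp(τ_B − τ_A) = exp(0.5033) = 1.6541.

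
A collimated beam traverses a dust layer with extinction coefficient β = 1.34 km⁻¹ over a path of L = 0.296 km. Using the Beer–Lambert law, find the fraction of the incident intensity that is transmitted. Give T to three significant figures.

τ = β·L = 1.34 × 0.296 = 0.3966.
T = exp(−0.3966) = 0.6726.

0.673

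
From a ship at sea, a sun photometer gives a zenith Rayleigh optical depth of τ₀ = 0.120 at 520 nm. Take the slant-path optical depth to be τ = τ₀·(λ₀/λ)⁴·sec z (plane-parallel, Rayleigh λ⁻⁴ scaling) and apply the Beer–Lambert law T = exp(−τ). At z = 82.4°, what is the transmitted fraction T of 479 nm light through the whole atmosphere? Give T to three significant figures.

sec 82.4° = 7.5611.
τ = 0.120 × (520/479)⁴ × 7.5611 = 0.120 × 1.3889 × 7.5611 = 1.2602.
T = exp(−1.2602) = 0.2836.

0.284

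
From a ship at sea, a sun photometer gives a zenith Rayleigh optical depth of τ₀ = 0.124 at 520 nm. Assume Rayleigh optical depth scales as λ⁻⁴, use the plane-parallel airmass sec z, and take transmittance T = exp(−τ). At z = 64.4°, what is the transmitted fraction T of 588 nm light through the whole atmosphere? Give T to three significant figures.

sec 64.4° = 2.3144.
τ = 0.124 × (520/588)⁴ × 2.3144 = 0.124 × 0.6117 × 2.3144 = 0.1755.
T = exp(−0.1755) = 0.8390.

0.839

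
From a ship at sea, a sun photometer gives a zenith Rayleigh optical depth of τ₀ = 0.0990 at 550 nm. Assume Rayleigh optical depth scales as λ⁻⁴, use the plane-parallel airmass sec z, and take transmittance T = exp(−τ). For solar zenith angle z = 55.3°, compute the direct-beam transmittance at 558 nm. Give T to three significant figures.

0.849

sec 55.3° = 1.7566.
τ = 0.0990 × (550/558)⁴ × 1.7566 = 0.0990 × 0.9439 × 1.7566 = 0.1641.
T = exp(−0.1641) = 0.8486.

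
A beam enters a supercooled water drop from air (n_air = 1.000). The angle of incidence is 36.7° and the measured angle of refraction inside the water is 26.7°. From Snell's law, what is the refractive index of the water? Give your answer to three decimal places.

1.330

n = sin θ_i / sin θ_r = sin 36.7° / sin 26.7° = 0.5976 / 0.4493 = 1.3301.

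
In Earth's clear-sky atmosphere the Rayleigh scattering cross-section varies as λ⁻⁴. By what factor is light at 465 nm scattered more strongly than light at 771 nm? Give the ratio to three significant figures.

Rayleigh scattering ∝ λ⁻⁴, so the ratio of coefficients is the inverse fourth power of the wavelength ratio.
σ(465)/σ(771) = (771/465)⁴ = (1.6581)⁴ = 7.558.

7.56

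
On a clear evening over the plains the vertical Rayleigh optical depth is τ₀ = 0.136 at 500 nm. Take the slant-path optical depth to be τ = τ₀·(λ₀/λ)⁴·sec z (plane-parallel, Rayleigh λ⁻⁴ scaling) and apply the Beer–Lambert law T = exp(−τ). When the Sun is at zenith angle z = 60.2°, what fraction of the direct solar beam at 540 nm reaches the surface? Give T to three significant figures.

sec 60.2° = 2.0122.
τ = 0.136 × (500/540)⁴ × 2.0122 = 0.136 × 0.7350 × 2.0122 = 0.2011.
T = exp(−0.2011) = 0.8178.

0.818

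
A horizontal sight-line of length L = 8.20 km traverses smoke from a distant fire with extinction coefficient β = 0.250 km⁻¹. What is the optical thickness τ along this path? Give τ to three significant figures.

τ = β·L = 0.250 × 8.20 = 2.0500.

2.05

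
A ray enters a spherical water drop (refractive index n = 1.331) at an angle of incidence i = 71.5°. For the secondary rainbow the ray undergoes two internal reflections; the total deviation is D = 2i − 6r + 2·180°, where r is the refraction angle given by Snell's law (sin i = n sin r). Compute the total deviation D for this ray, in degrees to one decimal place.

230.4°

sin r = sin 71.5° / 1.331 = 0.9483/1.331 = 0.7125; r = 45.44°.
D = 2·71.5° − 6·45.44° + 2·180° = 143.00° − 272.63° + 360° = 230.37°.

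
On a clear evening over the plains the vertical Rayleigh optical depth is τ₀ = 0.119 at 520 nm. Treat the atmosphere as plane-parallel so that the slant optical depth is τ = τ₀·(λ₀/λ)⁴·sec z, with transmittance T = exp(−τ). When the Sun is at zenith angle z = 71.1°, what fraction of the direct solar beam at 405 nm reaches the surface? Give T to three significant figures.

0.368

sec 71.1° = 3.0872.
τ = 0.119 × (520/405)⁴ × 3.0872 = 0.119 × 2.7176 × 3.0872 = 0.9984.
T = exp(−0.9984) = 0.3685.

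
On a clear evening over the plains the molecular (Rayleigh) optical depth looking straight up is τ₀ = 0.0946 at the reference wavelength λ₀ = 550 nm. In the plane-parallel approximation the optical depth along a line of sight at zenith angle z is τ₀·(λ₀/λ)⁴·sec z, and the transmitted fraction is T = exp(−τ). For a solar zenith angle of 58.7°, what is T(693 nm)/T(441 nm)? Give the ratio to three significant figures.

Airmass: sec 58.7° = 1.9249.
τ(693 nm) = 0.0946 × (550/693)⁴ × 1.9249 = 0.0946 × 0.3968 × 1.9249 = 0.0722.
τ(441 nm) = 0.0946 × (550/441)⁴ × 1.9249 = 0.0946 × 2.4193 × 1.9249 = 0.4405.
T(693)/T(441) = exp(τ_B − τ_A) = exp(0.3683) = 1.4453.

1.45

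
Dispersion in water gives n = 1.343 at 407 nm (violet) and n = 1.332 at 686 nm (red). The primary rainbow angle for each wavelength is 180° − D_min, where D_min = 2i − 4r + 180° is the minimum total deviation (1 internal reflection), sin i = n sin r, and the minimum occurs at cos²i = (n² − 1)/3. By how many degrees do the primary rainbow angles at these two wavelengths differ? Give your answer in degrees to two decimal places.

At 407 nm (n = 1.343): cos²i = 0.26788 → i = 58.830°, r = 39.577°, D_min = 139.354°, rainbow angle = 40.646°.
At 686 nm (n = 1.332): cos²i = 0.25807 → i = 59.469°, r = 40.290°, D_min = 137.776°, rainbow angle = 42.224°.
Angular width = |40.646° − 42.224°| = 1.578°.

1.58°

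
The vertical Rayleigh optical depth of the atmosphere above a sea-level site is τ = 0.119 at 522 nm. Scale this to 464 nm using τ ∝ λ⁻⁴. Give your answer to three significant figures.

τ(464 nm) = τ(522 nm) × (522/464)⁴ = 0.119 × (1.1250)⁴ = 0.119 × 1.6018 = 0.1906.

0.191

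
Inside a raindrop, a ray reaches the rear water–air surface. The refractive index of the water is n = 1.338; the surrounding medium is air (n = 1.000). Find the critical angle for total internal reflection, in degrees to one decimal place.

sin θ_c = n_air / n = 1.000 / 1.338 = 0.7474.
θ_c = arcsin(0.7474) = 48.36°.

48.4°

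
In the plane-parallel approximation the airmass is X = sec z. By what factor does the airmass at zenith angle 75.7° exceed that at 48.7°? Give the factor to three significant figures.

2.67

X(75.7°)/X(48.7°) = sec 75.7° / sec 48.7° = cos 48.7° / cos 75.7° = 0.6600/0.2470 = 2.6721.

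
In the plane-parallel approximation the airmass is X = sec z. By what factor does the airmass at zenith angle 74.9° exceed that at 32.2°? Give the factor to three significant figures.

3.25

X(74.9°)/X(32.2°) = sec 74.9° / sec 32.2° = cos 32.2° / cos 74.9° = 0.8462/0.2605 = 3.2483.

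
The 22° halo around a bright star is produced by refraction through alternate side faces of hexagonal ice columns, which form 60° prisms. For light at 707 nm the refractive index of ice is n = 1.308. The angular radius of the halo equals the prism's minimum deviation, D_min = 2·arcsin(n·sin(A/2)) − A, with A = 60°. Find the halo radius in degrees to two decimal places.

21.69°

n·sin(A/2) = 1.308 × sin 30° = 1.308 × 0.5000 = 0.6540.
D_min = 2·arcsin(0.6540) − 60° = 2 × 40.844° − 60° = 21.688°.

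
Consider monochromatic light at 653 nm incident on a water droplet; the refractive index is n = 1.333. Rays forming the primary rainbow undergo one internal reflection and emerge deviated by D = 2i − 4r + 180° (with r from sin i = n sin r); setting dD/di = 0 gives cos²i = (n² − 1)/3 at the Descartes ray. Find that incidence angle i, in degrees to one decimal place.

cos²i = (1.333² − 1)/3 = (1.77689 − 1)/3 = 0.25896.
cos i = 0.50888, so i = 59.410°.

59.4°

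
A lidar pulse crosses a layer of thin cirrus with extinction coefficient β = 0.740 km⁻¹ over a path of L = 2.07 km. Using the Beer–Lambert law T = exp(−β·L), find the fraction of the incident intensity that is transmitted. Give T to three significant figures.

0.216

τ = β·L = 0.740 × 2.07 = 1.5318.
T = exp(−1.5318) = 0.2161.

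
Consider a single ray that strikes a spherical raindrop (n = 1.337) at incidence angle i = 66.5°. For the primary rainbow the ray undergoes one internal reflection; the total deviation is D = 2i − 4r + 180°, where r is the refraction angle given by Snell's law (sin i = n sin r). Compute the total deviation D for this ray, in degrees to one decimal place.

139.8°

sin r = sin 66.5° / 1.337 = 0.9171/1.337 = 0.6859; r = 43.31°.
D = 2·66.5° − 4·43.31° + 180° = 133.00° − 173.23° + 180° = 139.77°.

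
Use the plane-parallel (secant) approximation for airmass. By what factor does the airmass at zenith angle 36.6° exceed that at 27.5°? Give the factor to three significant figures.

1.10

X(36.6°)/X(27.5°) = sec 36.6° / sec 27.5° = cos 27.5° / cos 36.6° = 0.8870/0.8028 = 1.1049.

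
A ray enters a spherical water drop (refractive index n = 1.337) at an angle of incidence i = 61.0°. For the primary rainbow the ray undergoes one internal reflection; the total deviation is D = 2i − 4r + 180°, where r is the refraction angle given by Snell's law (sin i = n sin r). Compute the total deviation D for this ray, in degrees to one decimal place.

138.6°

sin r = sin 61.0° / 1.337 = 0.8746/1.337 = 0.6542; r = 40.86°.
D = 2·61.0° − 4·40.86° + 180° = 122.00° − 163.43° + 180° = 138.57°.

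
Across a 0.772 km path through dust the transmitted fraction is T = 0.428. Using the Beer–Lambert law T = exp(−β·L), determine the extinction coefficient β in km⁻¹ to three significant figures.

Beer–Lambert: T = exp(−βL) ⇒ β = −ln(T)/L = −ln(0.428)/0.772 = 0.8486/0.772 = 1.099 km⁻¹.

1.10 km⁻¹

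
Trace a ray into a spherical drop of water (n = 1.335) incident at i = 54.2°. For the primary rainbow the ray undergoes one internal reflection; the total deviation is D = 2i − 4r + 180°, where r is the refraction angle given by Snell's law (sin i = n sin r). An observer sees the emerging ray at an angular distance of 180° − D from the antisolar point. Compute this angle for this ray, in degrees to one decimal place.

41.2°

sin r = sin 54.2° / 1.335 = 0.8111/1.335 = 0.6075; r = 37.41°.
D = 2·54.2° − 4·37.41° + 180° = 108.40° − 149.65° + 180° = 138.75°.
Angle from antisolar point = 180° − D = 41.25°.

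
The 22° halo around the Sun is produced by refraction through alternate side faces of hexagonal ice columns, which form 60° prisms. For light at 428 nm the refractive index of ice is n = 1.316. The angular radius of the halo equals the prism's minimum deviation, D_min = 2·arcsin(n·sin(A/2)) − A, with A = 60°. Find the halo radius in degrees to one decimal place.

n·sin(A/2) = 1.316 × sin 30° = 1.316 × 0.5000 = 0.6580.
D_min = 2·arcsin(0.6580) − 60° = 2 × 41.148° − 60° = 22.295°.

22.3°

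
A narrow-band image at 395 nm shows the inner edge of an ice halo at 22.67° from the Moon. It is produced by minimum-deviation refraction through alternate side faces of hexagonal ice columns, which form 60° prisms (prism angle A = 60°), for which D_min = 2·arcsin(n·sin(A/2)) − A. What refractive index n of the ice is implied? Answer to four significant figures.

1.321

Rearranging: n = sin((D_min + A)/2) / sin(A/2).
(D_min + A)/2 = (22.67° + 60°)/2 = 41.335°.
n = sin 41.335° / sin 30° = 0.6605 / 0.5000 = 1.3209.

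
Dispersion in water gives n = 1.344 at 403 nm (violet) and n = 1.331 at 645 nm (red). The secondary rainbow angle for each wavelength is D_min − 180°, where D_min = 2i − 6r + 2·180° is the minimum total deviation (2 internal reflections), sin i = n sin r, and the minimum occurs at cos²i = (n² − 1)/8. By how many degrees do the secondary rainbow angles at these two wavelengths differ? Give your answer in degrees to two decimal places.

At 403 nm (n = 1.344): cos²i = 0.10079 → i = 71.490°, r = 44.874°, D_min = 233.733°, rainbow angle = 53.733°.
At 645 nm (n = 1.331): cos²i = 0.09645 → i = 71.907°, r = 45.575°, D_min = 230.365°, rainbow angle = 50.365°.
Angular width = |53.733° − 50.365°| = 3.368°.

3.37°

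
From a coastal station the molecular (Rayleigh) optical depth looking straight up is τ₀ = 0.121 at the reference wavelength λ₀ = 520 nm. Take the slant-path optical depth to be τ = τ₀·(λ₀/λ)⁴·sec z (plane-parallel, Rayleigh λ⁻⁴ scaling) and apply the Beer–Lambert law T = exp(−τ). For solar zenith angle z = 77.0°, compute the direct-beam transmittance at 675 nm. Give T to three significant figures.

sec 77.0° = 4.4454.
τ = 0.121 × (520/675)⁴ × 4.4454 = 0.121 × 0.3522 × 4.4454 = 0.1895.
T = exp(−0.1895) = 0.8274.

0.827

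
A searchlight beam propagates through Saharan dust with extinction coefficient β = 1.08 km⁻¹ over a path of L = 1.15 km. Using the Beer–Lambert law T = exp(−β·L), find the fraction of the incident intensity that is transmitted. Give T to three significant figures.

τ = β·L = 1.08 × 1.15 = 1.2420.
T = exp(−1.2420) = 0.2888.

0.289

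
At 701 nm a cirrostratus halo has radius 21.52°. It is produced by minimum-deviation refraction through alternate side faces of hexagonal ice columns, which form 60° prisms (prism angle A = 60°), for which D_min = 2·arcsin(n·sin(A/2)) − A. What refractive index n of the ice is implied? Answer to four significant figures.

1.306

Rearranging: n = sin((D_min + A)/2) / sin(A/2).
(D_min + A)/2 = (21.52° + 60°)/2 = 40.760°.
n = sin 40.760° / sin 30° = 0.6529 / 0.5000 = 1.3058.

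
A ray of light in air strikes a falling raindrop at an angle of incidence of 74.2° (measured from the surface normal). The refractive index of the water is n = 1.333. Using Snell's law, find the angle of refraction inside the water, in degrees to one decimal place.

46.2°

Snell: sin θ_r = sin θ_i / n = sin 74.2° / 1.333 = 0.9622 / 1.333 = 0.7218.
θ_r = arcsin(0.7218) = 46.21°.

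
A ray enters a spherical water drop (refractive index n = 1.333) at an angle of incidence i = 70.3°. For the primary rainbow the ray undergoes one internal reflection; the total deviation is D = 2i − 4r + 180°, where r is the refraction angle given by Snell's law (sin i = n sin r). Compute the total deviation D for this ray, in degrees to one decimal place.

140.9°

sin r = sin 70.3° / 1.333 = 0.9415/1.333 = 0.7063; r = 44.93°.
D = 2·70.3° − 4·44.93° + 180° = 140.60° − 179.73° + 180° = 140.87°.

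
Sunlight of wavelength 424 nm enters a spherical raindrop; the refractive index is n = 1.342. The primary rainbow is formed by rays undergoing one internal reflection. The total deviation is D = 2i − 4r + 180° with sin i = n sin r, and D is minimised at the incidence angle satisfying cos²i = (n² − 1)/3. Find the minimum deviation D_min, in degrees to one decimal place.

139.2°

cos²i = (1.80096 − 1)/3 = 0.26699; i = arccos(0.51671) = 58.888°.
sin r = sin 58.888°/1.342 = 0.63797; r = 39.641°.
D_min = 2·58.888° − 4·39.641° + 180° = 139.213°.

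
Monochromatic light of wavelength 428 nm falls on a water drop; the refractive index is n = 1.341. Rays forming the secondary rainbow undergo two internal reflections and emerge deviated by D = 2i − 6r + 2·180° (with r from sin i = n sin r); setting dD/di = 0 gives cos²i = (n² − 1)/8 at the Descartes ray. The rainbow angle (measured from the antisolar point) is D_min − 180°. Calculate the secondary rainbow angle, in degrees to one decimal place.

cos²i = (1.79828 − 1)/8 = 0.09979; i = arccos(0.31589) = 71.586°.
sin r = sin 71.586°/1.341 = 0.70753; r = 45.034°.
D_min = 2·71.586° − 6·45.034° + 360° = 232.966°.
Rainbow angle = D_min − 180° = 52.966°.

53.0°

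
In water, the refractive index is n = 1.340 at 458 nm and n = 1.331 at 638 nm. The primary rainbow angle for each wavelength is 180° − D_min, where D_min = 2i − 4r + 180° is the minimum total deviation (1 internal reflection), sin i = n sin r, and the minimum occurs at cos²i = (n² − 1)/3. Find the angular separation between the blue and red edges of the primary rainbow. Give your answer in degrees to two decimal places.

At 458 nm (n = 1.340): cos²i = 0.26520 → i = 59.004°, r = 39.770°, D_min = 138.929°, rainbow angle = 41.071°.
At 638 nm (n = 1.331): cos²i = 0.25719 → i = 59.527°, r = 40.356°, D_min = 137.630°, rainbow angle = 42.370°.
Angular width = |41.071° − 42.370°| = 1.299°.

1.30°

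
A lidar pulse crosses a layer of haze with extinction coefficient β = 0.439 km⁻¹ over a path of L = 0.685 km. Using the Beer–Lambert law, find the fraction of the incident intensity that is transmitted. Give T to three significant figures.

τ = β·L = 0.439 × 0.685 = 0.3007.
T = exp(−0.3007) = 0.7403.

0.740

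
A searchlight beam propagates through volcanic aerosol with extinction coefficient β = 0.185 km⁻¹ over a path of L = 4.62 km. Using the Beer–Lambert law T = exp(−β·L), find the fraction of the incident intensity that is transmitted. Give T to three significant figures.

τ = β·L = 0.185 × 4.62 = 0.8547.
T = exp(−0.8547) = 0.4254.

0.425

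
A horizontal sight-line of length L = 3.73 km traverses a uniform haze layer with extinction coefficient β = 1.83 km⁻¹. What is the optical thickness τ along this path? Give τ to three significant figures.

6.83

τ = β·L = 1.83 × 3.73 = 6.8259.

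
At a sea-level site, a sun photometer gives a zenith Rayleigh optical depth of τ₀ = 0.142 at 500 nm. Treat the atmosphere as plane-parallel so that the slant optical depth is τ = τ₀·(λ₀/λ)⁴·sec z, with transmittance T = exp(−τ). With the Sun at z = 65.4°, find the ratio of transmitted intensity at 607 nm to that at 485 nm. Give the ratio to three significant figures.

Airmass: sec 65.4° = 2.4022.
τ(607 nm) = 0.142 × (500/607)⁴ × 2.4022 = 0.142 × 0.4604 × 2.4022 = 0.1570.
τ(485 nm) = 0.142 × (500/485)⁴ × 2.4022 = 0.142 × 1.1296 × 2.4022 = 0.3853.
T(607)/T(485) = exp(τ_B − τ_A) = exp(0.2283) = 1.2564.

1.26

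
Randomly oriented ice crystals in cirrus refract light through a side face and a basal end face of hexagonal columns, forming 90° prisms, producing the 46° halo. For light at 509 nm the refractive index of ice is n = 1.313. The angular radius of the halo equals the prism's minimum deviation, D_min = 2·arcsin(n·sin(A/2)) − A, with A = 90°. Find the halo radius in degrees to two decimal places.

46.38°

n·sin(A/2) = 1.313 × sin 45° = 1.313 × 0.7071 = 0.9284.
D_min = 2·arcsin(0.9284) − 90° = 2 × 68.192° − 90° = 46.383°.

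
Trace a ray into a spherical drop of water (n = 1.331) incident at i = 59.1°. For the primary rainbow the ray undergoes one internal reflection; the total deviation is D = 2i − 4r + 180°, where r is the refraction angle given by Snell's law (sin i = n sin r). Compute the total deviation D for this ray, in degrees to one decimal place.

137.6°

sin r = sin 59.1° / 1.331 = 0.8581/1.331 = 0.6447; r = 40.14°.
D = 2·59.1° − 4·40.14° + 180° = 118.20° − 160.57° + 180° = 137.63°.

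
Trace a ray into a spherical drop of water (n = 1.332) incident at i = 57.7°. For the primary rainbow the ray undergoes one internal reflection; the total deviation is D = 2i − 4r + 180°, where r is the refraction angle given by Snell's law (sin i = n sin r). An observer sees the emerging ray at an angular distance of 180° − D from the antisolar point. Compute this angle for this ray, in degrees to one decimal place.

42.2°

sin r = sin 57.7° / 1.332 = 0.8453/1.332 = 0.6346; r = 39.39°.
D = 2·57.7° − 4·39.39° + 180° = 115.40° − 157.56° + 180° = 137.84°.
Angle from antisolar point = 180° − D = 42.16°.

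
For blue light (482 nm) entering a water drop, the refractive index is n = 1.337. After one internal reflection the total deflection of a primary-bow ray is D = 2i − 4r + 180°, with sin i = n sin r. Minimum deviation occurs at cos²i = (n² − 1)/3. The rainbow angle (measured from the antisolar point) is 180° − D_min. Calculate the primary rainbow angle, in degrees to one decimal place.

41.5°

cos²i = (1.78757 − 1)/3 = 0.26252; i = arccos(0.51237) = 59.178°.
sin r = sin 59.178°/1.337 = 0.64231; r = 39.964°.
D_min = 2·59.178° − 4·39.964° + 180° = 138.500°.
Rainbow angle = 180° − D_min = 41.500°.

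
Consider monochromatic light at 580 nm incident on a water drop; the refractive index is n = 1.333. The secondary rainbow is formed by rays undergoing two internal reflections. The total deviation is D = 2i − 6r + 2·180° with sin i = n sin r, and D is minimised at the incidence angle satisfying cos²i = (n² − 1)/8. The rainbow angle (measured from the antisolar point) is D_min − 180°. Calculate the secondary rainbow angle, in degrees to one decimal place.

50.9°

cos²i = (1.77689 − 1)/8 = 0.09711; i = arccos(0.31163) = 71.843°.
sin r = sin 71.843°/1.333 = 0.71283; r = 45.466°.
D_min = 2·71.843° − 6·45.466° + 360° = 230.891°.
Rainbow angle = D_min − 180° = 50.891°.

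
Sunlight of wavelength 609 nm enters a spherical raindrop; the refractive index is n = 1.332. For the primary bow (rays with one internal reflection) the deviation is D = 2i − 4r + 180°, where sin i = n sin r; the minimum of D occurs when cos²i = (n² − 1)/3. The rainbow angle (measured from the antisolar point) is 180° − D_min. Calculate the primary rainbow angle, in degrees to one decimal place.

cos²i = (1.77422 − 1)/3 = 0.25807; i = arccos(0.50801) = 59.469°.
sin r = sin 59.469°/1.332 = 0.64666; r = 40.290°.
D_min = 2·59.469° − 4·40.290° + 180° = 137.776°.
Rainbow angle = 180° − D_min = 42.224°.

42.2°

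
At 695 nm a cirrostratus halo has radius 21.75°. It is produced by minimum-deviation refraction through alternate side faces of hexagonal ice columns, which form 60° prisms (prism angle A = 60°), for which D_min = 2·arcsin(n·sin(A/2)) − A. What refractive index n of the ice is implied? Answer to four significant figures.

Rearranging: n = sin((D_min + A)/2) / sin(A/2).
(D_min + A)/2 = (21.75° + 60°)/2 = 40.875°.
n = sin 40.875° / sin 30° = 0.6544 / 0.5000 = 1.3088.

1.309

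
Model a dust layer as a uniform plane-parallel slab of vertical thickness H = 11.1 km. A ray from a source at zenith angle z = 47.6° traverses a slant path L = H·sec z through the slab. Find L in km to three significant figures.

sec z = 1/cos 47.6° = 1.4830.
L = 11.1 × 1.4830 = 16.461 km.

16.5 km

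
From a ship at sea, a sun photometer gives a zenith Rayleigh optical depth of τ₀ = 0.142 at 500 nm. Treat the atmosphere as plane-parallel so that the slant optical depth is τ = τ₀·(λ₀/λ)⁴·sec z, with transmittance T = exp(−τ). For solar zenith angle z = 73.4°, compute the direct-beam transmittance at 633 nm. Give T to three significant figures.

0.824

sec 73.4° = 3.5003.
τ = 0.142 × (500/633)⁴ × 3.5003 = 0.142 × 0.3893 × 3.5003 = 0.1935.
T = exp(−0.1935) = 0.8241.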